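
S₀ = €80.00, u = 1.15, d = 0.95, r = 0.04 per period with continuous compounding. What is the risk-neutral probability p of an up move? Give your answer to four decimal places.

p = 0.4541

Risk-neutral probability p = (e^0.04 − 0.95)/(1.15 − 0.95) = 0.0908/0.2000 = 0.4541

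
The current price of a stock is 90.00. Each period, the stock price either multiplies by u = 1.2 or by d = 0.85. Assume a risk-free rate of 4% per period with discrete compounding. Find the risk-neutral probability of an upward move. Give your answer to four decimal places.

Risk-neutral probability p = (1 + 0.04 − 0.85)/(1.2 − 0.85) = 0.1900/0.3500 = 0.5429

p = 0.5429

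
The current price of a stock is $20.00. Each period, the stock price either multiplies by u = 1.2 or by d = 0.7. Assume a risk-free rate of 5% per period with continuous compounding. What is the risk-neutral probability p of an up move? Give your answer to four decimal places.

p = 0.7025

Risk-neutral probability p = (e^0.05 − 0.7)/(1.2 − 0.7) = 0.3513/0.5000 = 0.7025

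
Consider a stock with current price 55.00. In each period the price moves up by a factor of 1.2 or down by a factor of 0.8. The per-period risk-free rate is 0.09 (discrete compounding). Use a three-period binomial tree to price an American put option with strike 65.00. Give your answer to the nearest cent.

10.00

Risk-neutral probability p = (1 + 0.09 − 0.8)/(1.2 − 0.8) = 0.2900/0.4000 = 0.7250
Terminal stock prices: S_uuu = 95.04, S_uud = 63.36, S_udd = 42.24, S_ddd = 28.16
Terminal payoffs (K − S): max(-30.04, 0) = 0, max(1.64, 0) = 1.64, max(22.76, 0) = 22.76, max(36.84, 0) = 36.84
Node uu (S = 79.2): continuation = 1/1.09·[0.7250·0.0000 + 0.2750·1.6400] = 0.4138; exercise value = 0.0000 ≤ continuation, so V_uu = 0.4138
Node ud (S = 52.8): continuation = 1/1.09·[0.7250·1.6400 + 0.2750·22.7600] = 6.8330; exercise value = 12.2000 > continuation, so V_ud = 12.2000 (exercise)
Node dd (S = 35.2): continuation = 1/1.09·[0.7250·22.7600 + 0.2750·36.8400] = 24.4330; exercise value = 29.8000 > continuation, so V_dd = 29.8000 (exercise)
Node u (S = 66): continuation = 1/1.09·[0.7250·0.4138 + 0.2750·12.2000] = 3.3532; exercise value = 0.0000 ≤ continuation, so V_u = 3.3532
Node d (S = 44): continuation = 1/1.09·[0.7250·12.2000 + 0.2750·29.8000] = 15.6330; exercise value = 21.0000 > continuation, so V_d = 21.0000 (exercise)
Node 0 (S = 55): continuation = 1/1.09·[0.7250·3.3532 + 0.2750·21.0000] = 7.5285; exercise value = 10.0000 > continuation, so V_0 = 10.0000 (exercise)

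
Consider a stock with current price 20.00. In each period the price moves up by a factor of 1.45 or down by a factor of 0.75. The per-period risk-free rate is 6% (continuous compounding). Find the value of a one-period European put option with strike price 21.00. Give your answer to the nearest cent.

3.13

Risk-neutral probability p = (e^0.06 − 0.75)/(1.45 − 0.75) = 0.3118/0.7000 = 0.4455
Terminal stock prices: S_u = 29, S_d = 15
Terminal payoffs (K − S): max(-8, 0) = 0, max(6, 0) = 6
Node 0 (S = 20): V_0 = e^(−0.06)·[0.4455·0.0000 + 0.5545·6.0000] = 3.1334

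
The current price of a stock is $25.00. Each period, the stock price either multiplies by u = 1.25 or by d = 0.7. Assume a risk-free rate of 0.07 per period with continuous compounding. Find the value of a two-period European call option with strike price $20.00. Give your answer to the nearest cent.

$8.31

Risk-neutral probability p = (e^0.07 − 0.7)/(1.25 − 0.7) = 0.3725/0.5500 = 0.6773
Terminal stock prices: S_uu = 39.06, S_ud = 21.88, S_dd = 12.25
Terminal payoffs (S − K): max(19.06, 0) = 19.06, max(1.875, 0) = 1.875, max(-7.75, 0) = 0
Node u (S = 31.25): V_u = e^(−0.07)·[0.6773·19.0625 + 0.3227·1.8750] = 12.6021
Node d (S = 17.5): V_d = e^(−0.07)·[0.6773·1.8750 + 0.3227·0.0000] = 1.1841
Node 0 (S = 25): V_0 = e^(−0.07)·[0.6773·12.6021 + 0.3227·1.1841] = 8.3145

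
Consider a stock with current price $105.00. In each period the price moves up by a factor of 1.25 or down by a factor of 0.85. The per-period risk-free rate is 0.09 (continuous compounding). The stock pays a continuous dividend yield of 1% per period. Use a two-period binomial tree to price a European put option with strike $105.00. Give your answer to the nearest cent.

Per-period risk-free factor R = e^0.09 = 1.0942; dividend-adjusted growth = e^(0.09−0.01) = 1.0833.
Risk-neutral probability p = (1.0833 − 0.85)/(1.25 − 0.85) = 0.2333/0.4000 = 0.5832
Terminal stock prices: S_uu = 164.1, S_ud = 111.6, S_dd = 75.86
Terminal payoffs (K − S): max(-59.06, 0) = 0, max(-6.562, 0) = 0, max(29.14, 0) = 29.14
Node u (S = 131.2): V_u = e^(−0.09)·[0.5832·0.0000 + 0.4168·0.0000] = 0.0000
Node d (S = 89.25): V_d = e^(−0.09)·[0.5832·0.0000 + 0.4168·29.1375] = 11.0988
Node 0 (S = 105): V_0 = e^(−0.09)·[0.5832·0.0000 + 0.4168·11.0988] = 4.2276

$4.23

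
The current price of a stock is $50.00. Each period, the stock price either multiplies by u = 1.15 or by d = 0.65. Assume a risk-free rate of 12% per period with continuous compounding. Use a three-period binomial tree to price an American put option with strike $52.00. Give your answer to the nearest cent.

$2.00

Risk-neutral probability p = (e^0.12 − 0.65)/(1.15 − 0.65) = 0.4775/0.5000 = 0.9550
Terminal stock prices: S_uuu = 76.04, S_uud = 42.98, S_udd = 24.29, S_ddd = 13.73
Terminal payoffs (K − S): max(-24.04, 0) = 0, max(9.019, 0) = 9.019, max(27.71, 0) = 27.71, max(38.27, 0) = 38.27
Node uu (S = 66.12): continuation = e^(−0.12)·[0.9550·0.0000 + 0.0450·9.0188] = 0.3600; exercise value = 0.0000 ≤ continuation, so V_uu = 0.3600
Node ud (S = 37.38): continuation = e^(−0.12)·[0.9550·9.0188 + 0.0450·27.7063] = 8.7449; exercise value = 14.6250 > continuation, so V_ud = 14.6250 (exercise)
Node dd (S = 21.13): continuation = e^(−0.12)·[0.9550·27.7063 + 0.0450·38.2687] = 24.9949; exercise value = 30.8750 > continuation, so V_dd = 30.8750 (exercise)
Node u (S = 57.5): continuation = e^(−0.12)·[0.9550·0.3600 + 0.0450·14.6250] = 0.8887; exercise value = 0.0000 ≤ continuation, so V_u = 0.8887
Node d (S = 32.5): continuation = e^(−0.12)·[0.9550·14.6250 + 0.0450·30.8750] = 13.6199; exercise value = 19.5000 > continuation, so V_d = 19.5000 (exercise)
Node 0 (S = 50): continuation = e^(−0.12)·[0.9550·0.8887 + 0.0450·19.5000] = 1.5311; exercise value = 2.0000 > continuation, so V_0 = 2.0000 (exercise)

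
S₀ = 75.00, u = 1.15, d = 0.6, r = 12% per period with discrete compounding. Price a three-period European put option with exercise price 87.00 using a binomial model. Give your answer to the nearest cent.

Risk-neutral probability p = (1 + 0.12 − 0.6)/(1.15 − 0.6) = 0.5200/0.5500 = 0.9455
Terminal stock prices: S_uuu = 114.1, S_uud = 59.51, S_udd = 31.05, S_ddd = 16.2
Terminal payoffs (K − S): max(-27.07, 0) = 0, max(27.49, 0) = 27.49, max(55.95, 0) = 55.95, max(70.8, 0) = 70.8
Node uu (S = 99.19): V_uu = 1/1.12·[0.9455·0.0000 + 0.0545·27.4875] = 1.3387
Node ud (S = 51.75): V_ud = 1/1.12·[0.9455·27.4875 + 0.0545·55.9500] = 25.9286
Node dd (S = 27): V_dd = 1/1.12·[0.9455·55.9500 + 0.0545·70.8000] = 50.6786
Node u (S = 86.25): V_u = 1/1.12·[0.9455·1.3387 + 0.0545·25.9286] = 2.3928
Node d (S = 45): V_d = 1/1.12·[0.9455·25.9286 + 0.0545·50.6786] = 24.3559
Node 0 (S = 75): V_0 = 1/1.12·[0.9455·2.3928 + 0.0545·24.3559] = 3.2061

3.21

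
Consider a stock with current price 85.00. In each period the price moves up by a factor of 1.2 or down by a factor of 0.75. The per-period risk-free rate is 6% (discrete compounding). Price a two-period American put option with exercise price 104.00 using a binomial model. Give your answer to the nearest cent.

Risk-neutral probability p = (1 + 0.06 − 0.75)/(1.2 − 0.75) = 0.3100/0.4500 = 0.6889
Terminal stock prices: S_uu = 122.4, S_ud = 76.5, S_dd = 47.81
Terminal payoffs (K − S): max(-18.4, 0) = 0, max(27.5, 0) = 27.5, max(56.19, 0) = 56.19
Node u (S = 102): continuation = 1/1.06·[0.6889·0.0000 + 0.3111·27.5000] = 8.0713; exercise value = 2.0000 ≤ continuation, so V_u = 8.0713
Node d (S = 63.75): continuation = 1/1.06·[0.6889·27.5000 + 0.3111·56.1875] = 34.3632; exercise value = 40.2500 > continuation, so V_d = 40.2500 (exercise)
Node 0 (S = 85): continuation = 1/1.06·[0.6889·8.0713 + 0.3111·40.2500] = 17.0589; exercise value = 19.0000 > continuation, so V_0 = 19.0000 (exercise)

19.00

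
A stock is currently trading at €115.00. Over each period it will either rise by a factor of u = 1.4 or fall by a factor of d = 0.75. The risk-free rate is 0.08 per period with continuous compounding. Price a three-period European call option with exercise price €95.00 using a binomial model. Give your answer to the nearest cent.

Risk-neutral probability p = (e^0.08 − 0.75)/(1.4 − 0.75) = 0.3333/0.6500 = 0.5127
Terminal stock prices: S_uuu = 315.6, S_uud = 169, S_udd = 90.56, S_ddd = 48.52
Terminal payoffs (S − K): max(220.6, 0) = 220.6, max(74.05, 0) = 74.05, max(-4.438, 0) = 0, max(-46.48, 0) = 0
Node uu (S = 225.4): V_uu = e^(−0.08)·[0.5127·220.5600 + 0.4873·74.0500] = 137.7039
Node ud (S = 120.8): V_ud = e^(−0.08)·[0.5127·74.0500 + 0.4873·0.0000] = 35.0499
Node dd (S = 64.69): V_dd = e^(−0.08)·[0.5127·0.0000 + 0.4873·0.0000] = 0.0000
Node u (S = 161): V_u = e^(−0.08)·[0.5127·137.7039 + 0.4873·35.0499] = 80.9441
Node d (S = 86.25): V_d = e^(−0.08)·[0.5127·35.0499 + 0.4873·0.0000] = 16.5901
Node 0 (S = 115): V_0 = e^(−0.08)·[0.5127·80.9441 + 0.4873·16.5901] = 45.7751

€45.78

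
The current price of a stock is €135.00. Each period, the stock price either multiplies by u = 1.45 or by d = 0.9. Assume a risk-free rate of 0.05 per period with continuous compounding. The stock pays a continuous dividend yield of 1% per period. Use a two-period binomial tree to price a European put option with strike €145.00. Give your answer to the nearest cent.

Per-period risk-free factor R = e^0.05 = 1.0513; dividend-adjusted growth = e^(0.05−0.01) = 1.0408.
Risk-neutral probability p = (1.0408 − 0.9)/(1.45 − 0.9) = 0.1408/0.5500 = 0.2560
Terminal stock prices: S_uu = 283.8, S_ud = 176.2, S_dd = 109.4
Terminal payoffs (K − S): max(-138.8, 0) = 0, max(-31.18, 0) = 0, max(35.65, 0) = 35.65
Node u (S = 195.8): V_u = e^(−0.05)·[0.2560·0.0000 + 0.7440·0.0000] = 0.0000
Node d (S = 121.5): V_d = e^(−0.05)·[0.2560·0.0000 + 0.7440·35.6500] = 25.2294
Node 0 (S = 135): V_0 = e^(−0.05)·[0.2560·0.0000 + 0.7440·25.2294] = 17.8547

€17.85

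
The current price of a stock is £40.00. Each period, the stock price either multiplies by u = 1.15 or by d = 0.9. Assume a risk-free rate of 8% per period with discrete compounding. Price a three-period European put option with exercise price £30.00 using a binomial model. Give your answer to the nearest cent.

Risk-neutral probability p = (1 + 0.08 − 0.9)/(1.15 − 0.9) = 0.1800/0.2500 = 0.7200
Terminal stock prices: S_uuu = 60.83, S_uud = 47.61, S_udd = 37.26, S_ddd = 29.16
Terminal payoffs (K − S): max(-30.83, 0) = 0, max(-17.61, 0) = 0, max(-7.26, 0) = 0, max(0.84, 0) = 0.84
Node uu (S = 52.9): V_uu = 1/1.08·[0.7200·0.0000 + 0.2800·0.0000] = 0.0000
Node ud (S = 41.4): V_ud = 1/1.08·[0.7200·0.0000 + 0.2800·0.0000] = 0.0000
Node dd (S = 32.4): V_dd = 1/1.08·[0.7200·0.0000 + 0.2800·0.8400] = 0.2178
Node u (S = 46): V_u = 1/1.08·[0.7200·0.0000 + 0.2800·0.0000] = 0.0000
Node d (S = 36): V_d = 1/1.08·[0.7200·0.0000 + 0.2800·0.2178] = 0.0565
Node 0 (S = 40): V_0 = 1/1.08·[0.7200·0.0000 + 0.2800·0.0565] = 0.0146

£0.01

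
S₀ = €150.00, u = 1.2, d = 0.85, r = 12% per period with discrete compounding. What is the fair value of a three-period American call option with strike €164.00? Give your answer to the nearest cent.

Risk-neutral probability p = (1 + 0.12 − 0.85)/(1.2 − 0.85) = 0.2700/0.3500 = 0.7714
Terminal stock prices: S_uuu = 259.2, S_uud = 183.6, S_udd = 130, S_ddd = 92.12
Terminal payoffs (S − K): max(95.2, 0) = 95.2, max(19.6, 0) = 19.6, max(-33.95, 0) = 0, max(-71.88, 0) = 0
Node uu (S = 216): continuation = 1/1.12·[0.7714·95.2000 + 0.2286·19.6000] = 69.5714; exercise value = 52.0000 ≤ continuation, so V_uu = 69.5714
Node ud (S = 153): continuation = 1/1.12·[0.7714·19.6000 + 0.2286·0.0000] = 13.5000; exercise value = 0.0000 ≤ continuation, so V_ud = 13.5000
Node dd (S = 108.4): continuation = 1/1.12·[0.7714·0.0000 + 0.2286·0.0000] = 0.0000; exercise value = 0.0000 ≤ continuation, so V_dd = 0.0000
Node u (S = 180): continuation = 1/1.12·[0.7714·69.5714 + 0.2286·13.5000] = 50.6742; exercise value = 16.0000 ≤ continuation, so V_u = 50.6742
Node d (S = 127.5): continuation = 1/1.12·[0.7714·13.5000 + 0.2286·0.0000] = 9.2985; exercise value = 0.0000 ≤ continuation, so V_d = 9.2985
Node 0 (S = 150): continuation = 1/1.12·[0.7714·50.6742 + 0.2286·9.2985] = 36.8008; exercise value = 0.0000 ≤ continuation, so V_0 = 36.8008

€36.80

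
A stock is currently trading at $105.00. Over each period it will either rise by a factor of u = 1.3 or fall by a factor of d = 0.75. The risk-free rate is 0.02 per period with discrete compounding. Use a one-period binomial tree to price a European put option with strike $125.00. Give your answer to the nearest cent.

$23.08

Risk-neutral probability p = (1 + 0.02 − 0.75)/(1.3 − 0.75) = 0.2700/0.5500 = 0.4909
Terminal stock prices: S_u = 136.5, S_d = 78.75
Terminal payoffs (K − S): max(-11.5, 0) = 0, max(46.25, 0) = 46.25
Node 0 (S = 105): V_0 = 1/1.02·[0.4909·0.0000 + 0.5091·46.2500] = 23.0838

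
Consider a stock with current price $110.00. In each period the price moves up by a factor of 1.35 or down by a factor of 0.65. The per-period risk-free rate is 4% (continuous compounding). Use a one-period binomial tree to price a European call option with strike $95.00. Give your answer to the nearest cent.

Risk-neutral probability p = (e^0.04 − 0.65)/(1.35 − 0.65) = 0.3908/0.7000 = 0.5583
Terminal stock prices: S_u = 148.5, S_d = 71.5
Terminal payoffs (S − K): max(53.5, 0) = 53.5, max(-23.5, 0) = 0
Node 0 (S = 110): V_0 = e^(−0.04)·[0.5583·53.5000 + 0.4417·0.0000] = 28.6979

$28.70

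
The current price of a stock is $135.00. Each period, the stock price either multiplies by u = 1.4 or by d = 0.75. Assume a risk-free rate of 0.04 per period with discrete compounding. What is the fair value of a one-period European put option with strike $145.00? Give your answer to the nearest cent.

Risk-neutral probability p = (1 + 0.04 − 0.75)/(1.4 − 0.75) = 0.2900/0.6500 = 0.4462
Terminal stock prices: S_u = 189, S_d = 101.2
Terminal payoffs (K − S): max(-44, 0) = 0, max(43.75, 0) = 43.75
Node 0 (S = 135): V_0 = 1/1.04·[0.4462·0.0000 + 0.5538·43.7500] = 23.2988

$23.30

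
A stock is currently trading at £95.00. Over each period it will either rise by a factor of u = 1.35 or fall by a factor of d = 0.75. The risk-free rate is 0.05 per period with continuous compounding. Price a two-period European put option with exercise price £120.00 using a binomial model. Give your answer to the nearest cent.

Risk-neutral probability p = (e^0.05 − 0.75)/(1.35 − 0.75) = 0.3013/0.6000 = 0.5021
Terminal stock prices: S_uu = 173.1, S_ud = 96.19, S_dd = 53.44
Terminal payoffs (K − S): max(-53.14, 0) = 0, max(23.81, 0) = 23.81, max(66.56, 0) = 66.56
Node u (S = 128.2): V_u = e^(−0.05)·[0.5021·0.0000 + 0.4979·23.8125] = 11.2776
Node d (S = 71.25): V_d = e^(−0.05)·[0.5021·23.8125 + 0.4979·66.5625] = 42.8975
Node 0 (S = 95): V_0 = e^(−0.05)·[0.5021·11.2776 + 0.4979·42.8975] = 25.7028

£25.70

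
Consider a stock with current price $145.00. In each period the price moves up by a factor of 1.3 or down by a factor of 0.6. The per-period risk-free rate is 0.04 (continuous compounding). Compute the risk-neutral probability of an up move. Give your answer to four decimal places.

Risk-neutral probability p = (e^0.04 − 0.6)/(1.3 − 0.6) = 0.4408/0.7000 = 0.6297

p = 0.6297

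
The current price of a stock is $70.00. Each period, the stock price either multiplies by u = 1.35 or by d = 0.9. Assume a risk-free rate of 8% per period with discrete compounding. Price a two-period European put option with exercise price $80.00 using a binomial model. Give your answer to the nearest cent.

$7.19

Risk-neutral probability p = (1 + 0.08 − 0.9)/(1.35 − 0.9) = 0.1800/0.4500 = 0.4000
Terminal stock prices: S_uu = 127.6, S_ud = 85.05, S_dd = 56.7
Terminal payoffs (K − S): max(-47.58, 0) = 0, max(-5.05, 0) = 0, max(23.3, 0) = 23.3
Node u (S = 94.5): V_u = 1/1.08·[0.4000·0.0000 + 0.6000·0.0000] = 0.0000
Node d (S = 63): V_d = 1/1.08·[0.4000·0.0000 + 0.6000·23.3000] = 12.9444
Node 0 (S = 70): V_0 = 1/1.08·[0.4000·0.0000 + 0.6000·12.9444] = 7.1914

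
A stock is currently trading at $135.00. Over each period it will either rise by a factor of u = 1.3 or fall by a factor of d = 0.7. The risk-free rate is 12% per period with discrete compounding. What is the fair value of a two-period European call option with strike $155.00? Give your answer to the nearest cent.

Risk-neutral probability p = (1 + 0.12 − 0.7)/(1.3 − 0.7) = 0.4200/0.6000 = 0.7000
Terminal stock prices: S_uu = 228.2, S_ud = 122.8, S_dd = 66.15
Terminal payoffs (S − K): max(73.15, 0) = 73.15, max(-32.15, 0) = 0, max(-88.85, 0) = 0
Node u (S = 175.5): V_u = 1/1.12·[0.7000·73.1500 + 0.3000·0.0000] = 45.7188
Node d (S = 94.5): V_d = 1/1.12·[0.7000·0.0000 + 0.3000·0.0000] = 0.0000
Node 0 (S = 135): V_0 = 1/1.12·[0.7000·45.7188 + 0.3000·0.0000] = 28.5742

$28.57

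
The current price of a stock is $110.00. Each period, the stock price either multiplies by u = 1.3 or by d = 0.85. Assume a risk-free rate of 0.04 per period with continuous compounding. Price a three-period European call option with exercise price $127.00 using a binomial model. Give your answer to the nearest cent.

$16.30

Risk-neutral probability p = (e^0.04 − 0.85)/(1.3 − 0.85) = 0.1908/0.4500 = 0.4240
Terminal stock prices: S_uuu = 241.7, S_uud = 158, S_udd = 103.3, S_ddd = 67.55
Terminal payoffs (S − K): max(114.7, 0) = 114.7, max(31.02, 0) = 31.02, max(-23.68, 0) = 0, max(-59.45, 0) = 0
Node uu (S = 185.9): V_uu = e^(−0.04)·[0.4240·114.6700 + 0.5760·31.0150] = 63.8797
Node ud (S = 121.5): V_ud = e^(−0.04)·[0.4240·31.0150 + 0.5760·0.0000] = 12.6354
Node dd (S = 79.47): V_dd = e^(−0.04)·[0.4240·0.0000 + 0.5760·0.0000] = 0.0000
Node u (S = 143): V_u = e^(−0.04)·[0.4240·63.8797 + 0.5760·12.6354] = 33.0168
Node d (S = 93.5): V_d = e^(−0.04)·[0.4240·12.6354 + 0.5760·0.0000] = 5.1476
Node 0 (S = 110): V_0 = e^(−0.04)·[0.4240·33.0168 + 0.5760·5.1476] = 16.2996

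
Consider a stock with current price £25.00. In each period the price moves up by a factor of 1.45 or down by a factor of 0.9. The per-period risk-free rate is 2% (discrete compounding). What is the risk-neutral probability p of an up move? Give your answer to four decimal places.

p = 0.2182

Risk-neutral probability p = (1 + 0.02 − 0.9)/(1.45 − 0.9) = 0.1200/0.5500 = 0.2182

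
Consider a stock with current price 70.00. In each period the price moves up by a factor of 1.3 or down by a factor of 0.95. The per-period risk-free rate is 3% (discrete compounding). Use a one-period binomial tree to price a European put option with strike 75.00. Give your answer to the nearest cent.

6.37

Risk-neutral probability p = (1 + 0.03 − 0.95)/(1.3 − 0.95) = 0.0800/0.3500 = 0.2286
Terminal stock prices: S_u = 91, S_d = 66.5
Terminal payoffs (K − S): max(-16, 0) = 0, max(8.5, 0) = 8.5
Node 0 (S = 70): V_0 = 1/1.03·[0.2286·0.0000 + 0.7714·8.5000] = 6.3662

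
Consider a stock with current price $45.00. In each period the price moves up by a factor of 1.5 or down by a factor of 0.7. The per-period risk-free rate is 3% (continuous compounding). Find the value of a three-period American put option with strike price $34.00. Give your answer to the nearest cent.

Risk-neutral probability p = (e^0.03 − 0.7)/(1.5 − 0.7) = 0.3305/0.8000 = 0.4131
Terminal stock prices: S_uuu = 151.9, S_uud = 70.88, S_udd = 33.07, S_ddd = 15.43
Terminal payoffs (K − S): max(-117.9, 0) = 0, max(-36.88, 0) = 0, max(0.925, 0) = 0.925, max(18.57, 0) = 18.57
Node uu (S = 101.2): continuation = e^(−0.03)·[0.4131·0.0000 + 0.5869·0.0000] = 0.0000; exercise value = 0.0000 ≤ continuation, so V_uu = 0.0000
Node ud (S = 47.25): continuation = e^(−0.03)·[0.4131·0.0000 + 0.5869·0.9250] = 0.5269; exercise value = 0.0000 ≤ continuation, so V_ud = 0.5269
Node dd (S = 22.05): continuation = e^(−0.03)·[0.4131·0.9250 + 0.5869·18.5650] = 10.9451; exercise value = 11.9500 > continuation, so V_dd = 11.9500 (exercise)
Node u (S = 67.5): continuation = e^(−0.03)·[0.4131·0.0000 + 0.5869·0.5269] = 0.3001; exercise value = 0.0000 ≤ continuation, so V_u = 0.3001
Node d (S = 31.5): continuation = e^(−0.03)·[0.4131·0.5269 + 0.5869·11.9500] = 7.0177; exercise value = 2.5000 ≤ continuation, so V_d = 7.0177
Node 0 (S = 45): continuation = e^(−0.03)·[0.4131·0.3001 + 0.5869·7.0177] = 4.1175; exercise value = 0.0000 ≤ continuation, so V_0 = 4.1175

$4.12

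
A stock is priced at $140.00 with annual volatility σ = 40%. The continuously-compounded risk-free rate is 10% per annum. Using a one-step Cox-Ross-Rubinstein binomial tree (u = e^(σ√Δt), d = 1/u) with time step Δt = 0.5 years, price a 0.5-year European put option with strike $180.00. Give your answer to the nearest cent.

$34.07

CRR parameters: u = e^(σ√Δt) = e^(0.4·√0.5) = 1.3269, d = 1/u = 0.7536
Per-period rate: rΔt = 0.1·0.5 = 0.05, so R = e^0.05 = 1.0513
Risk-neutral probability p = (e^0.05 − 0.7536)/(1.3269 − 0.7536) = 0.2976/0.5733 = 0.5192
Terminal stock prices: S_u = 185.8, S_d = 105.5
Terminal payoffs (K − S): max(-5.766, 0) = 0, max(74.49, 0) = 74.49
Node 0 (S = 140): V_0 = e^(−0.05)·[0.5192·0.0000 + 0.4808·74.4906] = 34.0687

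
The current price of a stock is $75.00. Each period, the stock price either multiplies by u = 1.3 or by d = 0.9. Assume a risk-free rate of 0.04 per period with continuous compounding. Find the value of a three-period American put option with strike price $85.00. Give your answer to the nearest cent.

Risk-neutral probability p = (e^0.04 − 0.9)/(1.3 − 0.9) = 0.1408/0.4000 = 0.3520
Terminal stock prices: S_uuu = 164.8, S_uud = 114.1, S_udd = 78.98, S_ddd = 54.68
Terminal payoffs (K − S): max(-79.78, 0) = 0, max(-29.08, 0) = 0, max(6.025, 0) = 6.025, max(30.32, 0) = 30.32
Node uu (S = 126.8): continuation = e^(−0.04)·[0.3520·0.0000 + 0.6480·0.0000] = 0.0000; exercise value = 0.0000 ≤ continuation, so V_uu = 0.0000
Node ud (S = 87.75): continuation = e^(−0.04)·[0.3520·0.0000 + 0.6480·6.0250] = 3.7510; exercise value = 0.0000 ≤ continuation, so V_ud = 3.7510
Node dd (S = 60.75): continuation = e^(−0.04)·[0.3520·6.0250 + 0.6480·30.3250] = 20.9171; exercise value = 24.2500 > continuation, so V_dd = 24.2500 (exercise)
Node u (S = 97.5): continuation = e^(−0.04)·[0.3520·0.0000 + 0.6480·3.7510] = 2.3352; exercise value = 0.0000 ≤ continuation, so V_u = 2.3352
Node d (S = 67.5): continuation = e^(−0.04)·[0.3520·3.7510 + 0.6480·24.2500] = 16.3659; exercise value = 17.5000 > continuation, so V_d = 17.5000 (exercise)
Node 0 (S = 75): continuation = e^(−0.04)·[0.3520·2.3352 + 0.6480·17.5000] = 11.6847; exercise value = 10.0000 ≤ continuation, so V_0 = 11.6847

$11.68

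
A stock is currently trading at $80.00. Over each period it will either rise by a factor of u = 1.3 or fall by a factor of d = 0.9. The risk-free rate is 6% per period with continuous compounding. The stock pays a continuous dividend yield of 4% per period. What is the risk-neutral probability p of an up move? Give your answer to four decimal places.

Per-period risk-free factor R = e^0.06 = 1.0618; dividend-adjusted growth = e^(0.06−0.04) = 1.0202.
Risk-neutral probability p = (1.0202 − 0.9)/(1.3 − 0.9) = 0.1202/0.4000 = 0.3005

p = 0.3005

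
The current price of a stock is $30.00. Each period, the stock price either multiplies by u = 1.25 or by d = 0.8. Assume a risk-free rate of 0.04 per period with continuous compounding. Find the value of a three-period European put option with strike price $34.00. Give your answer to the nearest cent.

Risk-neutral probability p = (e^0.04 − 0.8)/(1.25 − 0.8) = 0.2408/0.4500 = 0.5351
Terminal stock prices: S_uuu = 58.59, S_uud = 37.5, S_udd = 24, S_ddd = 15.36
Terminal payoffs (K − S): max(-24.59, 0) = 0, max(-3.5, 0) = 0, max(10, 0) = 10, max(18.64, 0) = 18.64
Node uu (S = 46.88): V_uu = e^(−0.04)·[0.5351·0.0000 + 0.4649·0.0000] = 0.0000
Node ud (S = 30): V_ud = e^(−0.04)·[0.5351·0.0000 + 0.4649·10.0000] = 4.4664
Node dd (S = 19.2): V_dd = e^(−0.04)·[0.5351·10.0000 + 0.4649·18.6400] = 13.4668
Node u (S = 37.5): V_u = e^(−0.04)·[0.5351·0.0000 + 0.4649·4.4664] = 1.9948
Node d (S = 24): V_d = e^(−0.04)·[0.5351·4.4664 + 0.4649·13.4668] = 8.3112
Node 0 (S = 30): V_0 = e^(−0.04)·[0.5351·1.9948 + 0.4649·8.3112] = 4.7377

$4.74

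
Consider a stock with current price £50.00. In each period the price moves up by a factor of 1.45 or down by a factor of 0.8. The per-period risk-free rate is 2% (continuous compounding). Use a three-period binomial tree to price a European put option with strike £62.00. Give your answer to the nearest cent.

£16.44

Risk-neutral probability p = (e^0.02 − 0.8)/(1.45 − 0.8) = 0.2202/0.6500 = 0.3388
Terminal stock prices: S_uuu = 152.4, S_uud = 84.1, S_udd = 46.4, S_ddd = 25.6
Terminal payoffs (K − S): max(-90.43, 0) = 0, max(-22.1, 0) = 0, max(15.6, 0) = 15.6, max(36.4, 0) = 36.4
Node uu (S = 105.1): V_uu = e^(−0.02)·[0.3388·0.0000 + 0.6612·0.0000] = 0.0000
Node ud (S = 58): V_ud = e^(−0.02)·[0.3388·0.0000 + 0.6612·15.6000] = 10.1109
Node dd (S = 32): V_dd = e^(−0.02)·[0.3388·15.6000 + 0.6612·36.4000] = 28.7723
Node u (S = 72.5): V_u = e^(−0.02)·[0.3388·0.0000 + 0.6612·10.1109] = 6.5532
Node d (S = 40): V_d = e^(−0.02)·[0.3388·10.1109 + 0.6612·28.7723] = 22.0058
Node 0 (S = 50): V_0 = e^(−0.02)·[0.3388·6.5532 + 0.6612·22.0058] = 16.4388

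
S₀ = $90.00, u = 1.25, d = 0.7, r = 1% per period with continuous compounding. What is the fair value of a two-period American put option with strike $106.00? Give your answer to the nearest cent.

Risk-neutral probability p = (e^0.01 − 0.7)/(1.25 − 0.7) = 0.3101/0.5500 = 0.5637
Terminal stock prices: S_uu = 140.6, S_ud = 78.75, S_dd = 44.1
Terminal payoffs (K − S): max(-34.62, 0) = 0, max(27.25, 0) = 27.25, max(61.9, 0) = 61.9
Node u (S = 112.5): continuation = e^(−0.01)·[0.5637·0.0000 + 0.4363·27.2500] = 11.7701; exercise value = 0.0000 ≤ continuation, so V_u = 11.7701
Node d (S = 63): continuation = e^(−0.01)·[0.5637·27.2500 + 0.4363·61.9000] = 41.9453; exercise value = 43.0000 > continuation, so V_d = 43.0000 (exercise)
Node 0 (S = 90): continuation = e^(−0.01)·[0.5637·11.7701 + 0.4363·43.0000] = 25.1422; exercise value = 16.0000 ≤ continuation, so V_0 = 25.1422

$25.14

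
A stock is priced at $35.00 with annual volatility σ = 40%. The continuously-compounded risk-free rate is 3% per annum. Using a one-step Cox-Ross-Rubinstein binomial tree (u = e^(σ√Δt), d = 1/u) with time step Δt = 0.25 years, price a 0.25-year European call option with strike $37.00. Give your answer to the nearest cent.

$2.68

CRR parameters: u = e^(σ√Δt) = e^(0.4·√0.25) = 1.2214, d = 1/u = 0.8187
Per-period rate: rΔt = 0.03·0.25 = 0.0075, so R = e^0.0075 = 1.0075
Risk-neutral probability p = (e^0.0075 − 0.8187)/(1.2214 − 0.8187) = 0.1888/0.4027 = 0.4689
Terminal stock prices: S_u = 42.75, S_d = 28.66
Terminal payoffs (S − K): max(5.749, 0) = 5.749, max(-8.344, 0) = 0
Node 0 (S = 35): V_0 = e^(−0.0075)·[0.4689·5.7491 + 0.5311·0.0000] = 2.6754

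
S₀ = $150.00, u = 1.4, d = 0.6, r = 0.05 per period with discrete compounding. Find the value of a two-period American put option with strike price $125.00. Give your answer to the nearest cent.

Risk-neutral probability p = (1 + 0.05 − 0.6)/(1.4 − 0.6) = 0.4500/0.8000 = 0.5625
Terminal stock prices: S_uu = 294, S_ud = 126, S_dd = 54
Terminal payoffs (K − S): max(-169, 0) = 0, max(-1, 0) = 0, max(71, 0) = 71
Node u (S = 210): continuation = 1/1.05·[0.5625·0.0000 + 0.4375·0.0000] = 0.0000; exercise value = 0.0000 ≤ continuation, so V_u = 0.0000
Node d (S = 90): continuation = 1/1.05·[0.5625·0.0000 + 0.4375·71.0000] = 29.5833; exercise value = 35.0000 > continuation, so V_d = 35.0000 (exercise)
Node 0 (S = 150): continuation = 1/1.05·[0.5625·0.0000 + 0.4375·35.0000] = 14.5833; exercise value = 0.0000 ≤ continuation, so V_0 = 14.5833

$14.58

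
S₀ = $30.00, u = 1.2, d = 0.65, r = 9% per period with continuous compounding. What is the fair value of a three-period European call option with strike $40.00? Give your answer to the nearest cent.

Risk-neutral probability p = (e^0.09 − 0.65)/(1.2 − 0.65) = 0.4442/0.5500 = 0.8076
Terminal stock prices: S_uuu = 51.84, S_uud = 28.08, S_udd = 15.21, S_ddd = 8.239
Terminal payoffs (S − K): max(11.84, 0) = 11.84, max(-11.92, 0) = 0, max(-24.79, 0) = 0, max(-31.76, 0) = 0
Node uu (S = 43.2): V_uu = e^(−0.09)·[0.8076·11.8400 + 0.1924·0.0000] = 8.7389
Node ud (S = 23.4): V_ud = e^(−0.09)·[0.8076·0.0000 + 0.1924·0.0000] = 0.0000
Node dd (S = 12.68): V_dd = e^(−0.09)·[0.8076·0.0000 + 0.1924·0.0000] = 0.0000
Node u (S = 36): V_u = e^(−0.09)·[0.8076·8.7389 + 0.1924·0.0000] = 6.4500
Node d (S = 19.5): V_d = e^(−0.09)·[0.8076·0.0000 + 0.1924·0.0000] = 0.0000
Node 0 (S = 30): V_0 = e^(−0.09)·[0.8076·6.4500 + 0.1924·0.0000] = 4.7606

$4.76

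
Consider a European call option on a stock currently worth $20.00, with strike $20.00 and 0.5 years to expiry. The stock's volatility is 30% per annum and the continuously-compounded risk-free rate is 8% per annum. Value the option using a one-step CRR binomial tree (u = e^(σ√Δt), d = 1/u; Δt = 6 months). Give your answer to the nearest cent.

$2.46

CRR parameters: u = e^(σ√Δt) = e^(0.3·√0.5) = 1.2363, d = 1/u = 0.8089
Per-period rate: rΔt = 0.08·0.5 = 0.04, so R = e^0.04 = 1.0408
Risk-neutral probability p = (e^0.04 − 0.8089)/(1.2363 − 0.8089) = 0.2320/0.4275 = 0.5426
Terminal stock prices: S_u = 24.73, S_d = 16.18
Terminal payoffs (S − K): max(4.726, 0) = 4.726, max(-3.823, 0) = 0
Node 0 (S = 20): V_0 = e^(−0.04)·[0.5426·4.7262 + 0.4574·0.0000] = 2.4641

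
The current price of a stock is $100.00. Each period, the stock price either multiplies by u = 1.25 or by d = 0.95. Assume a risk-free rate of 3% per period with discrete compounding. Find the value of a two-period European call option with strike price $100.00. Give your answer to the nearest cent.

Risk-neutral probability p = (1 + 0.03 − 0.95)/(1.25 − 0.95) = 0.0800/0.3000 = 0.2667
Terminal stock prices: S_uu = 156.2, S_ud = 118.8, S_dd = 90.25
Terminal payoffs (S − K): max(56.25, 0) = 56.25, max(18.75, 0) = 18.75, max(-9.75, 0) = 0
Node u (S = 125): V_u = 1/1.03·[0.2667·56.2500 + 0.7333·18.7500] = 27.9126
Node d (S = 95): V_d = 1/1.03·[0.2667·18.7500 + 0.7333·0.0000] = 4.8544
Node 0 (S = 100): V_0 = 1/1.03·[0.2667·27.9126 + 0.7333·4.8544] = 10.6828

$10.68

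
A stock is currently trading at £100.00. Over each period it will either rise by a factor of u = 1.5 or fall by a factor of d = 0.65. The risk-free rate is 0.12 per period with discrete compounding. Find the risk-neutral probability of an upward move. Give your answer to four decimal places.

p = 0.5529

Risk-neutral probability p = (1 + 0.12 − 0.65)/(1.5 − 0.65) = 0.4700/0.8500 = 0.5529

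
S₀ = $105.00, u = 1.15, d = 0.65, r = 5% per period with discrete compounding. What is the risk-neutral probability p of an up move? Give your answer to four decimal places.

p = 0.8000

Risk-neutral probability p = (1 + 0.05 − 0.65)/(1.15 − 0.65) = 0.4000/0.5000 = 0.8000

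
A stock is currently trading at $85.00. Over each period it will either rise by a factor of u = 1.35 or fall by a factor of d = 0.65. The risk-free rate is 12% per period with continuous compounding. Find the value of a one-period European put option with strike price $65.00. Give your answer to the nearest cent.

Risk-neutral probability p = (e^0.12 − 0.65)/(1.35 − 0.65) = 0.4775/0.7000 = 0.6821
Terminal stock prices: S_u = 114.8, S_d = 55.25
Terminal payoffs (K − S): max(-49.75, 0) = 0, max(9.75, 0) = 9.75
Node 0 (S = 85): V_0 = e^(−0.12)·[0.6821·0.0000 + 0.3179·9.7500] = 2.7487

$2.75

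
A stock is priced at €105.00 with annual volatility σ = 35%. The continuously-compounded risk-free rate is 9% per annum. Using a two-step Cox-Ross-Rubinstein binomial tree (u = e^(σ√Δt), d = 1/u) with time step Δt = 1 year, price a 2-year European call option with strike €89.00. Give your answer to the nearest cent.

€37.03

CRR parameters: u = e^(σ√Δt) = e^(0.35·√1) = 1.4191, d = 1/u = 0.7047
Per-period rate: rΔt = 0.09·1 = 0.09, so R = e^0.09 = 1.0942
Risk-neutral probability p = (e^0.09 − 0.7047)/(1.4191 − 0.7047) = 0.3895/0.7144 = 0.5452
Terminal stock prices: S_uu = 211.4, S_ud = 105, S_dd = 52.14
Terminal payoffs (S − K): max(122.4, 0) = 122.4, max(16, 0) = 16, max(-36.86, 0) = 0
Node u (S = 149): V_u = e^(−0.09)·[0.5452·122.4440 + 0.4548·16.0000] = 67.6622
Node d (S = 73.99): V_d = e^(−0.09)·[0.5452·16.0000 + 0.4548·0.0000] = 7.9725
Node 0 (S = 105): V_0 = e^(−0.09)·[0.5452·67.6622 + 0.4548·7.9725] = 37.0287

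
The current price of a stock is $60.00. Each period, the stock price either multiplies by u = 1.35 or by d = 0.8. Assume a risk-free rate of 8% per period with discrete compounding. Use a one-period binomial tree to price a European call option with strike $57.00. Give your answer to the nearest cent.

$11.31

Risk-neutral probability p = (1 + 0.08 − 0.8)/(1.35 − 0.8) = 0.2800/0.5500 = 0.5091
Terminal stock prices: S_u = 81, S_d = 48
Terminal payoffs (S − K): max(24, 0) = 24, max(-9, 0) = 0
Node 0 (S = 60): V_0 = 1/1.08·[0.5091·24.0000 + 0.4909·0.0000] = 11.3131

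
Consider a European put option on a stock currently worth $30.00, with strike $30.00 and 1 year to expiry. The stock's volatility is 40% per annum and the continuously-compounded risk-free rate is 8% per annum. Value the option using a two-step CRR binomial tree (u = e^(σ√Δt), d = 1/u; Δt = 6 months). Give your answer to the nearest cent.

CRR parameters: u = e^(σ√Δt) = e^(0.4·√0.5) = 1.3269, d = 1/u = 0.7536
Per-period rate: rΔt = 0.08·0.5 = 0.04, so R = e^0.04 = 1.0408
Risk-neutral probability p = (e^0.04 − 0.7536)/(1.3269 − 0.7536) = 0.2872/0.5733 = 0.5009
Terminal stock prices: S_uu = 52.82, S_ud = 30, S_dd = 17.04
Terminal payoffs (K − S): max(-22.82, 0) = 0, max(0, 0) = 0, max(12.96, 0) = 12.96
Node u (S = 39.81): V_u = e^(−0.04)·[0.5009·0.0000 + 0.4991·0.0000] = 0.0000
Node d (S = 22.61): V_d = e^(−0.04)·[0.5009·0.0000 + 0.4991·12.9609] = 6.2145
Node 0 (S = 30): V_0 = e^(−0.04)·[0.5009·0.0000 + 0.4991·6.2145] = 2.9798

$2.98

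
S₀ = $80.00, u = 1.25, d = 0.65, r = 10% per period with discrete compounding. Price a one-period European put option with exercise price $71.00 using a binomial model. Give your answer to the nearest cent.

Risk-neutral probability p = (1 + 0.1 − 0.65)/(1.25 − 0.65) = 0.4500/0.6000 = 0.7500
Terminal stock prices: S_u = 100, S_d = 52
Terminal payoffs (K − S): max(-29, 0) = 0, max(19, 0) = 19
Node 0 (S = 80): V_0 = 1/1.1·[0.7500·0.0000 + 0.2500·19.0000] = 4.3182

$4.32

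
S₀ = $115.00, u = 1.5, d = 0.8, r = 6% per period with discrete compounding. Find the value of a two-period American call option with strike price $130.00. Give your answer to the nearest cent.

Risk-neutral probability p = (1 + 0.06 − 0.8)/(1.5 − 0.8) = 0.2600/0.7000 = 0.3714
Terminal stock prices: S_uu = 258.8, S_ud = 138, S_dd = 73.6
Terminal payoffs (S − K): max(128.8, 0) = 128.8, max(8, 0) = 8, max(-56.4, 0) = 0
Node u (S = 172.5): continuation = 1/1.06·[0.3714·128.7500 + 0.6286·8.0000] = 49.8585; exercise value = 42.5000 ≤ continuation, so V_u = 49.8585
Node d (S = 92): continuation = 1/1.06·[0.3714·8.0000 + 0.6286·0.0000] = 2.8032; exercise value = 0.0000 ≤ continuation, so V_d = 2.8032
Node 0 (S = 115): continuation = 1/1.06·[0.3714·49.8585 + 0.6286·2.8032] = 19.1329; exercise value = 0.0000 ≤ continuation, so V_0 = 19.1329

$19.13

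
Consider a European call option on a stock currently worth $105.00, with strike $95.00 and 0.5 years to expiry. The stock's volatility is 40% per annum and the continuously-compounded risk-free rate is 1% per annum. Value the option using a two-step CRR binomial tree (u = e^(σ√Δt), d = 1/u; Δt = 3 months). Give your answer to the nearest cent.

CRR parameters: u = e^(σ√Δt) = e^(0.4·√0.25) = 1.2214, d = 1/u = 0.8187
Per-period rate: rΔt = 0.01·0.25 = 0.0025, so R = e^0.0025 = 1.0025
Risk-neutral probability p = (e^0.0025 − 0.8187)/(1.2214 − 0.8187) = 0.1838/0.4027 = 0.4564
Terminal stock prices: S_uu = 156.6, S_ud = 105, S_dd = 70.38
Terminal payoffs (S − K): max(61.64, 0) = 61.64, max(10, 0) = 10, max(-24.62, 0) = 0
Node u (S = 128.2): V_u = e^(−0.0025)·[0.4564·61.6416 + 0.5436·10.0000] = 33.4845
Node d (S = 85.97): V_d = e^(−0.0025)·[0.4564·10.0000 + 0.5436·0.0000] = 4.5524
Node 0 (S = 105): V_0 = e^(−0.0025)·[0.4564·33.4845 + 0.5436·4.5524] = 17.7122

$17.71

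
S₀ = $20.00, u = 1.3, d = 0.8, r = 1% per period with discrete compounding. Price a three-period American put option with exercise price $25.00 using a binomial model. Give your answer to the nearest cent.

Risk-neutral probability p = (1 + 0.01 − 0.8)/(1.3 − 0.8) = 0.2100/0.5000 = 0.4200
Terminal stock prices: S_uuu = 43.94, S_uud = 27.04, S_udd = 16.64, S_ddd = 10.24
Terminal payoffs (K − S): max(-18.94, 0) = 0, max(-2.04, 0) = 0, max(8.36, 0) = 8.36, max(14.76, 0) = 14.76
Node uu (S = 33.8): continuation = 1/1.01·[0.4200·0.0000 + 0.5800·0.0000] = 0.0000; exercise value = 0.0000 ≤ continuation, so V_uu = 0.0000
Node ud (S = 20.8): continuation = 1/1.01·[0.4200·0.0000 + 0.5800·8.3600] = 4.8008; exercise value = 4.2000 ≤ continuation, so V_ud = 4.8008
Node dd (S = 12.8): continuation = 1/1.01·[0.4200·8.3600 + 0.5800·14.7600] = 11.9525; exercise value = 12.2000 > continuation, so V_dd = 12.2000 (exercise)
Node u (S = 26): continuation = 1/1.01·[0.4200·0.0000 + 0.5800·4.8008] = 2.7569; exercise value = 0.0000 ≤ continuation, so V_u = 2.7569
Node d (S = 16): continuation = 1/1.01·[0.4200·4.8008 + 0.5800·12.2000] = 9.0023; exercise value = 9.0000 ≤ continuation, so V_d = 9.0023
Node 0 (S = 20): continuation = 1/1.01·[0.4200·2.7569 + 0.5800·9.0023] = 6.3161; exercise value = 5.0000 ≤ continuation, so V_0 = 6.3161

$6.32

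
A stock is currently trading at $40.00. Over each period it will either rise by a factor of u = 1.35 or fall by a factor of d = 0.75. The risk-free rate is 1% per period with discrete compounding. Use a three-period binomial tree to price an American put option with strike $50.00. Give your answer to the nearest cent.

Risk-neutral probability p = (1 + 0.01 − 0.75)/(1.35 − 0.75) = 0.2600/0.6000 = 0.4333
Terminal stock prices: S_uuu = 98.42, S_uud = 54.68, S_udd = 30.38, S_ddd = 16.88
Terminal payoffs (K − S): max(-48.42, 0) = 0, max(-4.675, 0) = 0, max(19.62, 0) = 19.62, max(33.12, 0) = 33.12
Node uu (S = 72.9): continuation = 1/1.01·[0.4333·0.0000 + 0.5667·0.0000] = 0.0000; exercise value = 0.0000 ≤ continuation, so V_uu = 0.0000
Node ud (S = 40.5): continuation = 1/1.01·[0.4333·0.0000 + 0.5667·19.6250] = 11.0107; exercise value = 9.5000 ≤ continuation, so V_ud = 11.0107
Node dd (S = 22.5): continuation = 1/1.01·[0.4333·19.6250 + 0.5667·33.1250] = 27.0050; exercise value = 27.5000 > continuation, so V_dd = 27.5000 (exercise)
Node u (S = 54): continuation = 1/1.01·[0.4333·0.0000 + 0.5667·11.0107] = 6.1776; exercise value = 0.0000 ≤ continuation, so V_u = 6.1776
Node d (S = 30): continuation = 1/1.01·[0.4333·11.0107 + 0.5667·27.5000] = 20.1531; exercise value = 20.0000 ≤ continuation, so V_d = 20.1531
Node 0 (S = 40): continuation = 1/1.01·[0.4333·6.1776 + 0.5667·20.1531] = 13.9575; exercise value = 10.0000 ≤ continuation, so V_0 = 13.9575

$13.96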